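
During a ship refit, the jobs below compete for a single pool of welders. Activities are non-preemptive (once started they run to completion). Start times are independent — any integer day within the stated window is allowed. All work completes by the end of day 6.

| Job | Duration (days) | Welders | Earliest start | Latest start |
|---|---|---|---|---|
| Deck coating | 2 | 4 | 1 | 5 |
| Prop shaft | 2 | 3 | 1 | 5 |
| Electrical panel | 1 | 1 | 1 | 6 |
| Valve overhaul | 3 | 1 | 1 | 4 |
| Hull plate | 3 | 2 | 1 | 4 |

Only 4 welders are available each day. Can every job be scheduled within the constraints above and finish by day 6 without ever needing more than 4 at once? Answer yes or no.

no

The minimum achievable peak is 5; 4 < 5, so no feasible schedule stays within the cap.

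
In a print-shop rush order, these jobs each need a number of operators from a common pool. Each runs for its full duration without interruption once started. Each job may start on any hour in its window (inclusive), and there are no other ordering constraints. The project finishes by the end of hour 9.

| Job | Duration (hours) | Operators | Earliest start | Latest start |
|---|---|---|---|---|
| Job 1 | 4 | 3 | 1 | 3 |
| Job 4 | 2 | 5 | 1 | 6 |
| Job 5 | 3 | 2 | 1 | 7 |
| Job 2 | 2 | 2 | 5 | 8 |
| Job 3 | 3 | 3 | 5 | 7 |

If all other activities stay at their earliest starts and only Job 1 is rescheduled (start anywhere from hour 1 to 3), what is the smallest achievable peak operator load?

Job 1@1: h1:10  h2:10  h3:5  h4:3  h5:5  h6:5  h7:3  h8:0  h9:0 → peak 10
Job 1@2: h1:7  h2:10  h3:5  h4:3  h5:8  h6:5  h7:3  h8:0  h9:0 → peak 10
Job 1@3: h1:7  h2:7  h3:5  h4:3  h5:8  h6:8  h7:3  h8:0  h9:0 → peak 8
Best is Job 1@3, peak 8.

8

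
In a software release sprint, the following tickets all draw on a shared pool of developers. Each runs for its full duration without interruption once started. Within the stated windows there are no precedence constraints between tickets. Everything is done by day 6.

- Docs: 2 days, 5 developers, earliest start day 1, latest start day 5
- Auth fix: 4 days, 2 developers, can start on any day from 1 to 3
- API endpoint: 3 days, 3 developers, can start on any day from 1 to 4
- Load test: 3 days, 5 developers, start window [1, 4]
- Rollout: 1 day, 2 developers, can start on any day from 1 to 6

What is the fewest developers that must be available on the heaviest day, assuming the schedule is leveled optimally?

8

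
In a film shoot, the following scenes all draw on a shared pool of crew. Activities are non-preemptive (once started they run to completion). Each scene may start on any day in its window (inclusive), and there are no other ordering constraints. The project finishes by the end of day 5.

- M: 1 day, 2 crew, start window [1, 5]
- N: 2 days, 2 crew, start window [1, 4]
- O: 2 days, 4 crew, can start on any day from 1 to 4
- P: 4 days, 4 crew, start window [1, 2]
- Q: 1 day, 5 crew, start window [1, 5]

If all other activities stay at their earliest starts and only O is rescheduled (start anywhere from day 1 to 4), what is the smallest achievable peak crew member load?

13

O@1: d1:17  d2:10  d3:4  d4:4  d5:0 → peak 17
O@2: d1:13  d2:10  d3:8  d4:4  d5:0 → peak 13
O@3: d1:13  d2:6  d3:8  d4:8  d5:0 → peak 13
O@4: d1:13  d2:6  d3:4  d4:8  d5:4 → peak 13
Best is O@2, peak 13.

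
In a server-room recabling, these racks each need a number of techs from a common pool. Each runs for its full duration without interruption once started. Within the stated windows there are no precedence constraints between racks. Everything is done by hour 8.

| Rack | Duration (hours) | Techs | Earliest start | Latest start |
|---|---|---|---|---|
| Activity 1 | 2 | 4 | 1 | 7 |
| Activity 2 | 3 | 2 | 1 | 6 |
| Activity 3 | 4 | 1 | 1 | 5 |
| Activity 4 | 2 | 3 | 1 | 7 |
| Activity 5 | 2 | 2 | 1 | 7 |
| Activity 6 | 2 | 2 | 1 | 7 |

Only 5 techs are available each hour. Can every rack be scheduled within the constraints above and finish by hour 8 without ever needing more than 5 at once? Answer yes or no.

yes

Schedule Activity 1@1, Activity 2@3, Activity 3@1, Activity 4@5, Activity 5@3, Activity 6@6: h1:5  h2:5  h3:5  h4:5  h5:5  h6:5  h7:2  h8:0 — peak 5 ≤ 5.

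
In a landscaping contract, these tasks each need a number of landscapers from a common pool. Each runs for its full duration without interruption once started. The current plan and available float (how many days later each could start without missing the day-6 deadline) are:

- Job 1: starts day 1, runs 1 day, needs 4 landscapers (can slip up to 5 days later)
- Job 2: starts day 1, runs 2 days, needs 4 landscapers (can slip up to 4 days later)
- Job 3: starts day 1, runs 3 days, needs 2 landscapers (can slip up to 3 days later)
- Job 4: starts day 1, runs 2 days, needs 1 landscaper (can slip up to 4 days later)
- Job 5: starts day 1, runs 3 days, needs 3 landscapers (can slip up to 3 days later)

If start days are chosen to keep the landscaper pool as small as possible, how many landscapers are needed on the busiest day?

5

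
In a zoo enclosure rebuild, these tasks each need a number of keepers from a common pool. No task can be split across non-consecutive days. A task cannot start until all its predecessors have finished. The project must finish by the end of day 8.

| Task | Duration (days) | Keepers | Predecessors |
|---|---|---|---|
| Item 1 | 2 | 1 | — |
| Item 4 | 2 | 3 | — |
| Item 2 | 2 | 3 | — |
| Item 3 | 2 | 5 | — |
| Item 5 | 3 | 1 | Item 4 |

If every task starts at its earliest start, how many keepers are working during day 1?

At early start, day 1 has: Item 1, Item 4, Item 2, Item 3.
Demand: 1 + 3 + 3 + 5 = 12.

12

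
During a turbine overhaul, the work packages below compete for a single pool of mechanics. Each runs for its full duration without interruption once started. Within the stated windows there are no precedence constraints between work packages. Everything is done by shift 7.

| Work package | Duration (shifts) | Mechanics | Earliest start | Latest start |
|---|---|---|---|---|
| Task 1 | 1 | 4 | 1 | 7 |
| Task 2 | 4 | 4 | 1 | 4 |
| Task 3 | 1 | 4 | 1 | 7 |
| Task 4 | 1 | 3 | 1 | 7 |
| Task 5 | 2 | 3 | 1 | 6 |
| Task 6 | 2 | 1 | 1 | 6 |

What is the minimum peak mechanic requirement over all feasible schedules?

Early-start (Task 1@1, Task 2@1, Task 3@1, Task 4@1, Task 5@1, Task 6@1) gives peak 19: s1:19  s2:8  s3:4  s4:4  s5:0  s6:0  s7:0.
Shift Task 2→2, Task 3→6, Task 5→2, Task 6→4.
Schedule Task 1@1, Task 2@2, Task 3@6, Task 4@1, Task 5@2, Task 6@4: s1:7  s2:7  s3:7  s4:5  s5:5  s6:4  s7:0 — peak 7.

7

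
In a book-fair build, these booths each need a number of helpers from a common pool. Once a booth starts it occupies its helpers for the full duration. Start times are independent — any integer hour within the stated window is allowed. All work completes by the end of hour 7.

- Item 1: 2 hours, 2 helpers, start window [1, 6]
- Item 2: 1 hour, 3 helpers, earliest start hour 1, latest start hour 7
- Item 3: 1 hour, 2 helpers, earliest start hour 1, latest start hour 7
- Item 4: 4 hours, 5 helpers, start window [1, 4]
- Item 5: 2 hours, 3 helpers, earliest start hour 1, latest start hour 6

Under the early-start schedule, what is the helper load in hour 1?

15

At early start, hour 1 has: Item 1, Item 2, Item 3, Item 4, Item 5.
Demand: 2 + 3 + 2 + 5 + 3 = 15.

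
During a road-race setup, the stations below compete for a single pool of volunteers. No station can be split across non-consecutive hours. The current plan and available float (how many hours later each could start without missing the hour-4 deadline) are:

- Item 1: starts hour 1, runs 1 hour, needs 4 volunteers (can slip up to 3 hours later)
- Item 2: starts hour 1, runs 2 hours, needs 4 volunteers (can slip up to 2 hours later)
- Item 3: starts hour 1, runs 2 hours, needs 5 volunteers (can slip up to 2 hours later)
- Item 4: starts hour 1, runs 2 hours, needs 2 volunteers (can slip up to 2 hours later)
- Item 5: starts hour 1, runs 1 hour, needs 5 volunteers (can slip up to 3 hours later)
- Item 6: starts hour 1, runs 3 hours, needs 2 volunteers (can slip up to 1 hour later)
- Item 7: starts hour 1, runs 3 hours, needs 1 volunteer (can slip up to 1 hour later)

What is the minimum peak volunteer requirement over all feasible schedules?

11

Early-start (Item 1@1, Item 2@1, Item 3@1, Item 4@1, Item 5@1, Item 6@1, Item 7@1) gives peak 23: h1:23  h2:14  h3:3  h4:0.
Shift Item 3→3, Item 4→2, Item 5→4.
Schedule Item 1@1, Item 2@1, Item 3@3, Item 4@2, Item 5@4, Item 6@1, Item 7@1: h1:11  h2:9  h3:10  h4:10 — peak 11.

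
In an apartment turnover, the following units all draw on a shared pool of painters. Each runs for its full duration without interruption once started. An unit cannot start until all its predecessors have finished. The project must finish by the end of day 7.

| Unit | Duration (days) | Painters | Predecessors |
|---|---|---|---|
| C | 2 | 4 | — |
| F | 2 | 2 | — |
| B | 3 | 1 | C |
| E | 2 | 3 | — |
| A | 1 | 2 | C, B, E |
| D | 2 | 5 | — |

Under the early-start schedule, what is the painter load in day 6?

At early start, day 6 has: A.
Demand: 2 = 2.

2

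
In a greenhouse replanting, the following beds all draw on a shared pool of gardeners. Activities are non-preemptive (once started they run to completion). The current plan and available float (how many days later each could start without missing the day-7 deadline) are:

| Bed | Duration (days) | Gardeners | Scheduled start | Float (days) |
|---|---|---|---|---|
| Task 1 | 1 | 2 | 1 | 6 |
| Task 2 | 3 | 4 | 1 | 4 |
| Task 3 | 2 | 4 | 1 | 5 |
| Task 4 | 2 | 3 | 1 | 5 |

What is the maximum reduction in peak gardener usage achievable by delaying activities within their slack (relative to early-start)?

8

Early-start peak: d1:13  d2:11  d3:4  d4:0  d5:0  d6:0  d7:0 ⇒ 13.
Leveled (Task 1@1, Task 2@3, Task 3@6, Task 4@1): d1:5  d2:3  d3:4  d4:4  d5:4  d6:4  d7:4 ⇒ 5.
Reduction 13 − 5 = 8.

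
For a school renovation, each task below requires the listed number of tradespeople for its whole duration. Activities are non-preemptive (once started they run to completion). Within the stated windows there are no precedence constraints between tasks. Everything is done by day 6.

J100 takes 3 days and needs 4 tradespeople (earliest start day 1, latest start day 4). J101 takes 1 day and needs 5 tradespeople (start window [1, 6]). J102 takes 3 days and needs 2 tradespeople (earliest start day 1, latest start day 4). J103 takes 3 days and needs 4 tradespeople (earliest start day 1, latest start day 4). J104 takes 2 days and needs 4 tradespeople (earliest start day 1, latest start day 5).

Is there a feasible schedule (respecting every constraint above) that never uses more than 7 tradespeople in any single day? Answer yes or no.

no

Total tradesperson-days = 43; over 6 days the average is 43/6 > 7, so some day must exceed 7.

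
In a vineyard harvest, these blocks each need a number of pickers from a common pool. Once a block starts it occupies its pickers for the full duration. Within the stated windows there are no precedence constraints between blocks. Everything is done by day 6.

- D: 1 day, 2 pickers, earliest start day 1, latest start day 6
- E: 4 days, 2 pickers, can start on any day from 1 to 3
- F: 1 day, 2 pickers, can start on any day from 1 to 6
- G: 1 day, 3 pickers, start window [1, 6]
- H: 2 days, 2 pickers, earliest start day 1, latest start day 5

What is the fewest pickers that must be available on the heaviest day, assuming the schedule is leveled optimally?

Early-start (D@1, E@1, F@1, G@1, H@1) gives peak 11: d1:11  d2:4  d3:2  d4:2  d5:0  d6:0.
Shift F→2, G→5, H→3.
Schedule D@1, E@1, F@2, G@5, H@3: d1:4  d2:4  d3:4  d4:4  d5:3  d6:0 — peak 4.
Total picker-days = 19 over 6 days ⇒ peak ≥ ⌈19/6⌉ = 4, so 4 is optimal.

4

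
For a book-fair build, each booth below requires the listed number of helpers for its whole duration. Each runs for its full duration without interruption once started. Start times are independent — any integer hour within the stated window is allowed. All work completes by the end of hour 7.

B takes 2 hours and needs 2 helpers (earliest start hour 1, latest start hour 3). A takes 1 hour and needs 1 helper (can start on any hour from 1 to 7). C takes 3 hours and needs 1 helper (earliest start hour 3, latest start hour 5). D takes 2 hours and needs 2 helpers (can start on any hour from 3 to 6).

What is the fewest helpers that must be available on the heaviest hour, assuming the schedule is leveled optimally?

2

Early-start (B@1, A@1, C@3, D@3) gives peak 3: h1:3  h2:2  h3:3  h4:3  h5:1  h6:0  h7:0.
Shift A→3, D→6.
Schedule B@1, A@3, C@3, D@6: h1:2  h2:2  h3:2  h4:1  h5:1  h6:2  h7:2 — peak 2.
Total helper-hours = 12 over 7 hours ⇒ peak ≥ ⌈12/7⌉ = 2, so 2 is optimal.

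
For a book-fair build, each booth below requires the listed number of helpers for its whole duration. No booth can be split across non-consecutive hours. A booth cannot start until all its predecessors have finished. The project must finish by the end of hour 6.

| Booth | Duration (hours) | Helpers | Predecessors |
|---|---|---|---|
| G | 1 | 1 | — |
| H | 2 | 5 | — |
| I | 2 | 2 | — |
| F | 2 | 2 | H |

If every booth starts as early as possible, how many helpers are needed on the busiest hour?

8

Early-start schedule: G@1, H@1, I@1, F@3.
Load per hour: hour 1: 8, hour 2: 7, hour 3: 2, hour 4: 2, hour 5: 0, hour 6: 0.
Peak is 8.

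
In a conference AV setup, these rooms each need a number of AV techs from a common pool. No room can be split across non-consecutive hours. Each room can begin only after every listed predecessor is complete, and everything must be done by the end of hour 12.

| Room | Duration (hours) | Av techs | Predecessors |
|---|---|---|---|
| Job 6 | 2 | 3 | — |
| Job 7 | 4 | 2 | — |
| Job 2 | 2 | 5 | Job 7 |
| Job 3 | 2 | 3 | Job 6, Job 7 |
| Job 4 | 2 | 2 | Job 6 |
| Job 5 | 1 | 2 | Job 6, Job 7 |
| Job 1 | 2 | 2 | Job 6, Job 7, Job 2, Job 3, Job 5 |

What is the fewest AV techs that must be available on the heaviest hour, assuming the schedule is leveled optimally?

5

Early-start (Job 6@1, Job 7@1, Job 2@5, Job 3@5, Job 4@3, Job 5@5, Job 1@7) gives peak 10: h1:5  h2:5  h3:4  h4:4  h5:10  h6:8  h7:2  h8:2  h9:0  h10:0  h11:0  h12:0.
Shift Job 3→7, Job 5→7, Job 1→9.
Schedule Job 6@1, Job 7@1, Job 2@5, Job 3@7, Job 4@3, Job 5@7, Job 1@9: h1:5  h2:5  h3:4  h4:4  h5:5  h6:5  h7:5  h8:3  h9:2  h10:2  h11:0  h12:0 — peak 5.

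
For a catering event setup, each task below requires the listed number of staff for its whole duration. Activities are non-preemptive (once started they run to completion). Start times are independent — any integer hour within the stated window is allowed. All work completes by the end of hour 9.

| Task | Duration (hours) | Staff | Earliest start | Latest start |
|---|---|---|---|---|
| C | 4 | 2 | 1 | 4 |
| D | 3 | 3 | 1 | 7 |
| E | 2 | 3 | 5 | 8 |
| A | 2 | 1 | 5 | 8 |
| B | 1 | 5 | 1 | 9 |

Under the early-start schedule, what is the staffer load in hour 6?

4

At early start, hour 6 has: E, A.
Demand: 3 + 1 = 4.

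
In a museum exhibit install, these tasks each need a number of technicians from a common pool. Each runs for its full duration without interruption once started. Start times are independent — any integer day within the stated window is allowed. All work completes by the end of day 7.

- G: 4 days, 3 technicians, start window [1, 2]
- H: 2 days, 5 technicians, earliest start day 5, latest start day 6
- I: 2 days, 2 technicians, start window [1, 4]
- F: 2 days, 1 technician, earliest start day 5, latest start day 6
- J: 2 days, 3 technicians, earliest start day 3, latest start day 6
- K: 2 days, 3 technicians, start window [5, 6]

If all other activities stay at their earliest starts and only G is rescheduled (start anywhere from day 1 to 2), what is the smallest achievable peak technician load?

G@1: d1:5  d2:5  d3:6  d4:6  d5:9  d6:9  d7:0 → peak 9
G@2: d1:2  d2:5  d3:6  d4:6  d5:12  d6:9  d7:0 → peak 12
Best is G@1, peak 9.

9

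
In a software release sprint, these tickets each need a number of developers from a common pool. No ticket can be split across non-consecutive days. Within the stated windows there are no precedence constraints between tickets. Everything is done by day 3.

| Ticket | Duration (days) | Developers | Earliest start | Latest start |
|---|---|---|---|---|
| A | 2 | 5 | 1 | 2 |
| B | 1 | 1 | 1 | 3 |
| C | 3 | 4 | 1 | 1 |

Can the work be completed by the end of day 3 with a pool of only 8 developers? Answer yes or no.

The minimum achievable peak is 9; 8 < 9, so no feasible schedule stays within the cap.

no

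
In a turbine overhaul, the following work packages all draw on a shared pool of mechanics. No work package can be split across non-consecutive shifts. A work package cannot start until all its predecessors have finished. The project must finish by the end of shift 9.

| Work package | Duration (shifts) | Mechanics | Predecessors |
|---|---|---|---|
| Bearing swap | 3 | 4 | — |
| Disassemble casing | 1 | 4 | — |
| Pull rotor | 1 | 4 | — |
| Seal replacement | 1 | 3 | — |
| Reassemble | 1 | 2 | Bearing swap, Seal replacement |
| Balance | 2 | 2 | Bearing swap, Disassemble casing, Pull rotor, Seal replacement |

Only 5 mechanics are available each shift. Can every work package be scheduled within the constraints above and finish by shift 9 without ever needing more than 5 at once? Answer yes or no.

Schedule Bearing swap@1, Disassemble casing@4, Pull rotor@5, Seal replacement@6, Reassemble@7, Balance@7: s1:4  s2:4  s3:4  s4:4  s5:4  s6:3  s7:4  s8:2  s9:0 — peak 4 ≤ 5.

yes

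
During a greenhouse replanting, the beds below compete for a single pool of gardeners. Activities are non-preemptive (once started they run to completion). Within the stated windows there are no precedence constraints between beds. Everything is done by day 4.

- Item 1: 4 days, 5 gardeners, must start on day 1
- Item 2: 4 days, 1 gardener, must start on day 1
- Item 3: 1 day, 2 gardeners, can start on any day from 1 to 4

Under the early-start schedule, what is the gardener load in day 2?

At early start, day 2 has: Item 1, Item 2.
Demand: 5 + 1 = 6.

6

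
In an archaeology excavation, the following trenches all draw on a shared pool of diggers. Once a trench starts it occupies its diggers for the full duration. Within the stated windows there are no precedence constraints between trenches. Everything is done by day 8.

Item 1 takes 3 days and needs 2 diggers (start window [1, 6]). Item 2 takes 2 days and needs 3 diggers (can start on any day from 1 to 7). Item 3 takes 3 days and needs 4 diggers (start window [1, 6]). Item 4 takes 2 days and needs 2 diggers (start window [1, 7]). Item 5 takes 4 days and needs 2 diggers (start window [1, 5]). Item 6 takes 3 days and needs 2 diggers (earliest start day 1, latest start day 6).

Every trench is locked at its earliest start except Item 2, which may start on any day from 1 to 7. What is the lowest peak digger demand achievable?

Item 2@1: d1:15  d2:15  d3:10  d4:2  d5:0  d6:0  d7:0  d8:0 → peak 15
Item 2@2: d1:12  d2:15  d3:13  d4:2  d5:0  d6:0  d7:0  d8:0 → peak 15
Item 2@3: d1:12  d2:12  d3:13  d4:5  d5:0  d6:0  d7:0  d8:0 → peak 13
Item 2@4: d1:12  d2:12  d3:10  d4:5  d5:3  d6:0  d7:0  d8:0 → peak 12
Item 2@5: d1:12  d2:12  d3:10  d4:2  d5:3  d6:3  d7:0  d8:0 → peak 12
Item 2@6: d1:12  d2:12  d3:10  d4:2  d5:0  d6:3  d7:3  d8:0 → peak 12
Item 2@7: d1:12  d2:12  d3:10  d4:2  d5:0  d6:0  d7:3  d8:3 → peak 12
Best is Item 2@4, peak 12.

12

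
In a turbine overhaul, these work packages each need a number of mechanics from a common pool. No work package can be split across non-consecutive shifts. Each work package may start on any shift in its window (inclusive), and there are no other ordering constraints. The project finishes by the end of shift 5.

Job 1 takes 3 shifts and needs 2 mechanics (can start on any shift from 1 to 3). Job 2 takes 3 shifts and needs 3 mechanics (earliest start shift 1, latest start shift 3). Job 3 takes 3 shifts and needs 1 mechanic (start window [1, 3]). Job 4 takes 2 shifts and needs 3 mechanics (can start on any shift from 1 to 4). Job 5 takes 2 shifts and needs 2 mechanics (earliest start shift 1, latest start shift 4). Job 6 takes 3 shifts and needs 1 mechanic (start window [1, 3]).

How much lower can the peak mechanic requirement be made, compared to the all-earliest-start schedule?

Early-start peak: s1:12  s2:12  s3:7  s4:0  s5:0 ⇒ 12.
Leveled (Job 1@1, Job 2@1, Job 3@1, Job 4@4, Job 5@4, Job 6@1): s1:7  s2:7  s3:7  s4:5  s5:5 ⇒ 7.
Reduction 12 − 7 = 5.

5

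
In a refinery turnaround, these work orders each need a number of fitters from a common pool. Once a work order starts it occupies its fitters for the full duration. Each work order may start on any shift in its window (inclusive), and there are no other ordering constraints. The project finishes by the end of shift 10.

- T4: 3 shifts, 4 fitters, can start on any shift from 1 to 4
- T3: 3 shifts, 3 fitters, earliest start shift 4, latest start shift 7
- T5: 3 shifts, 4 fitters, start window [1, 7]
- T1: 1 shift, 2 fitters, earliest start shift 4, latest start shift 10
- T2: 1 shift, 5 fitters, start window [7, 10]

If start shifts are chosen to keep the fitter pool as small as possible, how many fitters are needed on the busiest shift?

5

Early-start (T4@1, T3@4, T5@1, T1@4, T2@7) gives peak 8: s1:8  s2:8  s3:8  s4:5  s5:3  s6:3  s7:5  s8:0  s9:0  s10:0.
Shift T5→7, T2→10.
Schedule T4@1, T3@4, T5@7, T1@4, T2@10: s1:4  s2:4  s3:4  s4:5  s5:3  s6:3  s7:4  s8:4  s9:4  s10:5 — peak 5.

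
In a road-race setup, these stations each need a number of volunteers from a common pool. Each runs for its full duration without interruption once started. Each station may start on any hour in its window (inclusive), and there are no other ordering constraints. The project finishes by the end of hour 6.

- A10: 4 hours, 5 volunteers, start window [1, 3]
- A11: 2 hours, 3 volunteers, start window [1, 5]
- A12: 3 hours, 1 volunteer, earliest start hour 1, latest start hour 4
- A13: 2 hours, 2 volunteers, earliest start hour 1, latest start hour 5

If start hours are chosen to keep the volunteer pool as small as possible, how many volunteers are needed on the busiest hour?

Early-start (A10@1, A11@1, A12@1, A13@1) gives peak 11: h1:11  h2:11  h3:6  h4:5  h5:0  h6:0.
Shift A11→5, A13→5.
Schedule A10@1, A11@5, A12@1, A13@5: h1:6  h2:6  h3:6  h4:5  h5:5  h6:5 — peak 6.
Total volunteer-hours = 33 over 6 hours ⇒ peak ≥ ⌈33/6⌉ = 6, so 6 is optimal.

6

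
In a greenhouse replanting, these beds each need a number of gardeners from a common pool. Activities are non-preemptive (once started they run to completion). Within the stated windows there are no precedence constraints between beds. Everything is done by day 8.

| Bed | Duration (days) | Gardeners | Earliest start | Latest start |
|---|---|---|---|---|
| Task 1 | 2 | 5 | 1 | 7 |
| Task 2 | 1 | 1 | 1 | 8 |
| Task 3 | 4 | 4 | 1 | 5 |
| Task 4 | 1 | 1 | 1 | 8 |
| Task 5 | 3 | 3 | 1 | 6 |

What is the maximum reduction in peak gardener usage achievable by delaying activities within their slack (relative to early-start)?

7

Early-start peak: d1:14  d2:12  d3:7  d4:4  d5:0  d6:0  d7:0  d8:0 ⇒ 14.
Leveled (Task 1@1, Task 2@1, Task 3@3, Task 4@1, Task 5@3): d1:7  d2:5  d3:7  d4:7  d5:7  d6:4  d7:0  d8:0 ⇒ 7.
Reduction 14 − 7 = 7.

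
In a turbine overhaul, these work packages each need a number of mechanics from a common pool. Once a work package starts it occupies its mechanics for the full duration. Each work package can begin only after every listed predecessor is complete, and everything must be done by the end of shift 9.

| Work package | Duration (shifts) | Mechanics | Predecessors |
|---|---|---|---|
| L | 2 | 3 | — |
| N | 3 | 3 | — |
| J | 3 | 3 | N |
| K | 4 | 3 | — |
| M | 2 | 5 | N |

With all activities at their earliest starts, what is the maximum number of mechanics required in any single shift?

Early-start schedule: L@1, N@1, J@4, K@1, M@4.
Load per shift: shift 1: 9, shift 2: 9, shift 3: 6, shift 4: 11, shift 5: 8, shift 6: 3, shift 7: 0, shift 8: 0, shift 9: 0.
Peak is 11.

11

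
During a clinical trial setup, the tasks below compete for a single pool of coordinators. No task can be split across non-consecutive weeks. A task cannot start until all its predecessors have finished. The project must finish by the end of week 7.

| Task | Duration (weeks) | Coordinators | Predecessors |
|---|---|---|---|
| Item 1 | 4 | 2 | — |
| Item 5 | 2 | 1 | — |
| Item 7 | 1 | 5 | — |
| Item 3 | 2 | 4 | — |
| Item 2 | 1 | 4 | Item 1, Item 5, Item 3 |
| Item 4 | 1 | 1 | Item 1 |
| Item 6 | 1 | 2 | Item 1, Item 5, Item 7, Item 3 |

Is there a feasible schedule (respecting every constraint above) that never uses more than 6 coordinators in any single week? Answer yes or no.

Schedule Item 1@1, Item 5@1, Item 7@5, Item 3@3, Item 2@6, Item 4@5, Item 6@6: w1:3  w2:3  w3:6  w4:6  w5:6  w6:6  w7:0 — peak 6 ≤ 6.

yes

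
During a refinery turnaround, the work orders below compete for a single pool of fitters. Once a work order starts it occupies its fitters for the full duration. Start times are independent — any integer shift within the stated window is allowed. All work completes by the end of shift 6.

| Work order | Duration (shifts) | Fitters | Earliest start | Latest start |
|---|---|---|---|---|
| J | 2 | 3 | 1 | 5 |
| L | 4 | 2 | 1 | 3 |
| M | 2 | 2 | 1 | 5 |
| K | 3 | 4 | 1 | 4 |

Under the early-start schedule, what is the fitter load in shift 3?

6

At early start, shift 3 has: L, K.
Demand: 2 + 4 = 6.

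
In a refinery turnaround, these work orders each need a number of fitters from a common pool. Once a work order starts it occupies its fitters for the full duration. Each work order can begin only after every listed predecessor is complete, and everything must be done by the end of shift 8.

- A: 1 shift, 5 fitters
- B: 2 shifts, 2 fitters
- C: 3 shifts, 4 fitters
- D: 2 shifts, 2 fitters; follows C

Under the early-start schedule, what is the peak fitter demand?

Early-start schedule: A@1, B@1, C@1, D@4.
Load per shift: shift 1: 11, shift 2: 6, shift 3: 4, shift 4: 2, shift 5: 2, shift 6: 0, shift 7: 0, shift 8: 0.
Peak is 11.

11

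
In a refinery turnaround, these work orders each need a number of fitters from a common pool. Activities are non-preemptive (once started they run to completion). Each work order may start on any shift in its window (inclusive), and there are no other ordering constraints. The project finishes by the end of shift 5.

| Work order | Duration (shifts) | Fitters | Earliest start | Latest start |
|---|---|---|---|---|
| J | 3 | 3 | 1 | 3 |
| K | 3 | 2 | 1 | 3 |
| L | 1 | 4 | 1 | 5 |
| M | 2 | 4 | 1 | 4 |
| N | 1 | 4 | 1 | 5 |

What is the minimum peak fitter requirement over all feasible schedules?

Early-start (J@1, K@1, L@1, M@1, N@1) gives peak 17: s1:17  s2:9  s3:5  s4:0  s5:0.
Shift K→3, M→4, N→2.
Schedule J@1, K@3, L@1, M@4, N@2: s1:7  s2:7  s3:5  s4:6  s5:6 — peak 7.
Total fitter-shifts = 31 over 5 shifts ⇒ peak ≥ ⌈31/5⌉ = 7, so 7 is optimal.

7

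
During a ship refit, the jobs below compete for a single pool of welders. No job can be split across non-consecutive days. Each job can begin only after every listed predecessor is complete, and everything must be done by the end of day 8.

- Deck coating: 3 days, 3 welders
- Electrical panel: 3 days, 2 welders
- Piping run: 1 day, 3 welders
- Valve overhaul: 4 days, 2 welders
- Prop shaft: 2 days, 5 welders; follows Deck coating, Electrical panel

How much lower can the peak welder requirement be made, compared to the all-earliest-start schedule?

Early-start peak: d1:10  d2:7  d3:7  d4:7  d5:5  d6:0  d7:0  d8:0 ⇒ 10.
Leveled (Deck coating@1, Electrical panel@4, Piping run@5, Valve overhaul@1, Prop shaft@7): d1:5  d2:5  d3:5  d4:4  d5:5  d6:2  d7:5  d8:5 ⇒ 5.
Reduction 10 − 5 = 5.

5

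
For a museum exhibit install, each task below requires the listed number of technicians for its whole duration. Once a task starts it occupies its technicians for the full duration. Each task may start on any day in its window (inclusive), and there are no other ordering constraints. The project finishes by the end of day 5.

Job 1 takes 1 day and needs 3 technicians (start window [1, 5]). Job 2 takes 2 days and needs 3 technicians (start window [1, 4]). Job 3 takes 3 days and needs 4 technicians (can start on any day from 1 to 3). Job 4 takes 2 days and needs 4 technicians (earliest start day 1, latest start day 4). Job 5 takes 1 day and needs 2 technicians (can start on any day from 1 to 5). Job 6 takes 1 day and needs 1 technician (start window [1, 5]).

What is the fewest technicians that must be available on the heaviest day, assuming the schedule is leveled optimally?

Early-start (Job 1@1, Job 2@1, Job 3@1, Job 4@1, Job 5@1, Job 6@1) gives peak 17: d1:17  d2:11  d3:4  d4:0  d5:0.
Shift Job 2→2, Job 4→4, Job 5→4, Job 6→4.
Schedule Job 1@1, Job 2@2, Job 3@1, Job 4@4, Job 5@4, Job 6@4: d1:7  d2:7  d3:7  d4:7  d5:4 — peak 7.
Total technician-days = 32 over 5 days ⇒ peak ≥ ⌈32/5⌉ = 7, so 7 is optimal.

7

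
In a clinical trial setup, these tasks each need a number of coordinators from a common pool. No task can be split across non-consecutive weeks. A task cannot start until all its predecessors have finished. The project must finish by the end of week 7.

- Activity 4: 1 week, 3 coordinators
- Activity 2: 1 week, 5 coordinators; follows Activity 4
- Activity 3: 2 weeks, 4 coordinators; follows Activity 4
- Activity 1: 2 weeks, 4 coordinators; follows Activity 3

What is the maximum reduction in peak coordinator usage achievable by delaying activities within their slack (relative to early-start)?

4

Early-start peak: w1:3  w2:9  w3:4  w4:4  w5:4  w6:0  w7:0 ⇒ 9.
Leveled (Activity 4@1, Activity 2@2, Activity 3@3, Activity 1@5): w1:3  w2:5  w3:4  w4:4  w5:4  w6:4  w7:0 ⇒ 5.
Reduction 9 − 5 = 4.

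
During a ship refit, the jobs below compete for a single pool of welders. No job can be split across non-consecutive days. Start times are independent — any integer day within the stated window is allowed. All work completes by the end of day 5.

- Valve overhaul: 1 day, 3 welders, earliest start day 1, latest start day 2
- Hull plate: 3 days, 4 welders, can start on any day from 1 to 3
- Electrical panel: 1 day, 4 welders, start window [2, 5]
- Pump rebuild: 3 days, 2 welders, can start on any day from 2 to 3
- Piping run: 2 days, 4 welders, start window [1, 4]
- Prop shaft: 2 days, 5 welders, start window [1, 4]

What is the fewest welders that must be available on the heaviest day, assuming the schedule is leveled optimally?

Early-start (Valve overhaul@1, Hull plate@1, Electrical panel@2, Pump rebuild@2, Piping run@1, Prop shaft@1) gives peak 19: d1:16  d2:19  d3:6  d4:2  d5:0.
Shift Electrical panel→5, Piping run→2, Prop shaft→4.
Schedule Valve overhaul@1, Hull plate@1, Electrical panel@5, Pump rebuild@2, Piping run@2, Prop shaft@4: d1:7  d2:10  d3:10  d4:7  d5:9 — peak 10.

10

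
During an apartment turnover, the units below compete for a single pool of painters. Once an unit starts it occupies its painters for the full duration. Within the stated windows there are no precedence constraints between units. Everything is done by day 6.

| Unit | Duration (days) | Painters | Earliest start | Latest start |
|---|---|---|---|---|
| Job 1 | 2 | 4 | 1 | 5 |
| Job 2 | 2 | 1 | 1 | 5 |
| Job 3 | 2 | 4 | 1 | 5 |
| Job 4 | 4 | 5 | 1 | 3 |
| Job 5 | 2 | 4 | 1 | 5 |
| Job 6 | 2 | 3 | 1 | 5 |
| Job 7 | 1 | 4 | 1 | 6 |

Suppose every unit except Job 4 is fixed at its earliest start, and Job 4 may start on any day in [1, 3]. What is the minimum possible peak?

20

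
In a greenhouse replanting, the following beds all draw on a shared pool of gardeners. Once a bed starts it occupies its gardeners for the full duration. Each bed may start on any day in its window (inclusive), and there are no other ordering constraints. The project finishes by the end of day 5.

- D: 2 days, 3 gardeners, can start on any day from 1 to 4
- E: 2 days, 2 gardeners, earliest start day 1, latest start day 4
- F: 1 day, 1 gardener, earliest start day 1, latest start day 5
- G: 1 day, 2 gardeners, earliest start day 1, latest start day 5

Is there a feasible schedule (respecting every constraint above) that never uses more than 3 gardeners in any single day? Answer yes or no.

yes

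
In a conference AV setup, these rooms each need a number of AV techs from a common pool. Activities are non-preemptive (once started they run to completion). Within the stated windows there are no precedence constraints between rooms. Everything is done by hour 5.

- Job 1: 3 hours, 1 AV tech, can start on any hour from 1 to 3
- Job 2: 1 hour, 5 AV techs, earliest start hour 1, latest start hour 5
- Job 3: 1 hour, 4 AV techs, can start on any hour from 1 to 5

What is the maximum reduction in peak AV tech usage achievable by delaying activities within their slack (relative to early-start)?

5

Early-start peak: h1:10  h2:1  h3:1  h4:0  h5:0 ⇒ 10.
Leveled (Job 1@1, Job 2@4, Job 3@1): h1:5  h2:1  h3:1  h4:5  h5:0 ⇒ 5.
Reduction 10 − 5 = 5.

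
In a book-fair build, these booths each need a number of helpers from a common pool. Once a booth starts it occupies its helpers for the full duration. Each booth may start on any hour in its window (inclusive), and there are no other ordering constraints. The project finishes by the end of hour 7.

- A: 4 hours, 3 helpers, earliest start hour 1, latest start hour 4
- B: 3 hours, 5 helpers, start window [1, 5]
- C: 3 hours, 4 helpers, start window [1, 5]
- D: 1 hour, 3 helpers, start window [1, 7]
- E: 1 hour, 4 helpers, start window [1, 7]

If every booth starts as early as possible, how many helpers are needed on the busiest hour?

Early-start schedule: A@1, B@1, C@1, D@1, E@1.
Load per hour: hour 1: 19, hour 2: 12, hour 3: 12, hour 4: 3, hour 5: 0, hour 6: 0, hour 7: 0.
Peak is 19.

19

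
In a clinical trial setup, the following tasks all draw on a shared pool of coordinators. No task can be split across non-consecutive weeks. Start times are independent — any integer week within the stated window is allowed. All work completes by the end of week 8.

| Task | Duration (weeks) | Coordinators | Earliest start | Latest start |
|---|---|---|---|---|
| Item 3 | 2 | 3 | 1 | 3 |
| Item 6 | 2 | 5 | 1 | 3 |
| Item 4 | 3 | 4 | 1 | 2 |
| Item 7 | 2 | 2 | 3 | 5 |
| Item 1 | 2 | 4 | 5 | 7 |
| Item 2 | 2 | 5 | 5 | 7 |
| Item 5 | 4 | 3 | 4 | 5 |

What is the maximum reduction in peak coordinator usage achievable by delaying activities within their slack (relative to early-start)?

Early-start peak: w1:12  w2:12  w3:6  w4:5  w5:12  w6:12  w7:3  w8:0 ⇒ 12.
Leveled (Item 3@1, Item 6@3, Item 4@1, Item 7@4, Item 1@5, Item 2@7, Item 5@5): w1:7  w2:7  w3:9  w4:7  w5:9  w6:7  w7:8  w8:8 ⇒ 9.
Reduction 12 − 9 = 3.

3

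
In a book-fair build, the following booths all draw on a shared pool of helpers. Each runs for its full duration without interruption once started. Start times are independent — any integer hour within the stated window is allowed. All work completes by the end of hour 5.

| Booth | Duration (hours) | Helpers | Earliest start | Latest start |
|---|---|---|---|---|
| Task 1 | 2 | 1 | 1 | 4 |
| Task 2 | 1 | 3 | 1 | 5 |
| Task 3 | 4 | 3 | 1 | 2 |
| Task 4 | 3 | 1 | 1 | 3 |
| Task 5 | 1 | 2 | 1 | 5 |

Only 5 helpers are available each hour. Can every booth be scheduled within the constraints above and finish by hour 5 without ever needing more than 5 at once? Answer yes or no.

Schedule Task 1@1, Task 2@1, Task 3@2, Task 4@1, Task 5@4: h1:5  h2:5  h3:4  h4:5  h5:3 — peak 5 ≤ 5.

yes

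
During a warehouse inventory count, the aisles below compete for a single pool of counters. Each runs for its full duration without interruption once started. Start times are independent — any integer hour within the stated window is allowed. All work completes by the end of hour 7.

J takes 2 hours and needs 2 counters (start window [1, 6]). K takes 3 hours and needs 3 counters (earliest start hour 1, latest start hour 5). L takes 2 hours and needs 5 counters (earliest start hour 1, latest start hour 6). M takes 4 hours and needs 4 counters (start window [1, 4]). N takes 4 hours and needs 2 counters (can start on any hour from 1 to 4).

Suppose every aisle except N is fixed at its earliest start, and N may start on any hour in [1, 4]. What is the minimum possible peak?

14

N@1: h1:16  h2:16  h3:9  h4:6  h5:0  h6:0  h7:0 → peak 16
N@2: h1:14  h2:16  h3:9  h4:6  h5:2  h6:0  h7:0 → peak 16
N@3: h1:14  h2:14  h3:9  h4:6  h5:2  h6:2  h7:0 → peak 14
N@4: h1:14  h2:14  h3:7  h4:6  h5:2  h6:2  h7:2 → peak 14
Best is N@3, peak 14.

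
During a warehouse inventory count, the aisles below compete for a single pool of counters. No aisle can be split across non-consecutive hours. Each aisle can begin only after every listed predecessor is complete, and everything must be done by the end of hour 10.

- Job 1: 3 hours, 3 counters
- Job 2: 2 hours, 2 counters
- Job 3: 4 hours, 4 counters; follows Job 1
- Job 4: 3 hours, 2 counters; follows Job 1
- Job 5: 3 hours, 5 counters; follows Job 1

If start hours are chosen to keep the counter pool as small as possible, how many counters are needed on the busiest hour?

6

Early-start (Job 1@1, Job 2@1, Job 3@4, Job 4@4, Job 5@4) gives peak 11: h1:5  h2:5  h3:3  h4:11  h5:11  h6:11  h7:4  h8:0  h9:0  h10:0.
Shift Job 5→8.
Schedule Job 1@1, Job 2@1, Job 3@4, Job 4@4, Job 5@8: h1:5  h2:5  h3:3  h4:6  h5:6  h6:6  h7:4  h8:5  h9:5  h10:5 — peak 6.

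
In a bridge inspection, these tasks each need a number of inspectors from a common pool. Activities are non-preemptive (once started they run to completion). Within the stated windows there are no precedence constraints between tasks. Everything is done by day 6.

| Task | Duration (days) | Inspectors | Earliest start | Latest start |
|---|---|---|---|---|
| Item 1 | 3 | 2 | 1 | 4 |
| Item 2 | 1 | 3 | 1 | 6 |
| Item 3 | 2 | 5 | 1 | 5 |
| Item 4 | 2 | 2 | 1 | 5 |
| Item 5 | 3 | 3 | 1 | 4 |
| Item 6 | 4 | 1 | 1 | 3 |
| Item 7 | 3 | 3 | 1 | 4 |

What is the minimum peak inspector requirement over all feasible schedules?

Early-start (Item 1@1, Item 2@1, Item 3@1, Item 4@1, Item 5@1, Item 6@1, Item 7@1) gives peak 19: d1:19  d2:16  d3:9  d4:1  d5:0  d6:0.
Shift Item 3→2, Item 4→5, Item 5→4, Item 7→4.
Schedule Item 1@1, Item 2@1, Item 3@2, Item 4@5, Item 5@4, Item 6@1, Item 7@4: d1:6  d2:8  d3:8  d4:7  d5:8  d6:8 — peak 8.
Total inspector-days = 45 over 6 days ⇒ peak ≥ ⌈45/6⌉ = 8, so 8 is optimal.

8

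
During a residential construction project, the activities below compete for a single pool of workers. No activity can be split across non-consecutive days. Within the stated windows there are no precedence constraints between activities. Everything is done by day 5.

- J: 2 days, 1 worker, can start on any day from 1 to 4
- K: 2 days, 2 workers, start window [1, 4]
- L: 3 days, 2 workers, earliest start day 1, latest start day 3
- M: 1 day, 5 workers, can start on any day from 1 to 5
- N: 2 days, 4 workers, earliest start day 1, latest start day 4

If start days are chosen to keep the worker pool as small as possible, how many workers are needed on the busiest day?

Early-start (J@1, K@1, L@1, M@1, N@1) gives peak 14: d1:14  d2:9  d3:2  d4:0  d5:0.
Shift M→5, N→3.
Schedule J@1, K@1, L@1, M@5, N@3: d1:5  d2:5  d3:6  d4:4  d5:5 — peak 6.

6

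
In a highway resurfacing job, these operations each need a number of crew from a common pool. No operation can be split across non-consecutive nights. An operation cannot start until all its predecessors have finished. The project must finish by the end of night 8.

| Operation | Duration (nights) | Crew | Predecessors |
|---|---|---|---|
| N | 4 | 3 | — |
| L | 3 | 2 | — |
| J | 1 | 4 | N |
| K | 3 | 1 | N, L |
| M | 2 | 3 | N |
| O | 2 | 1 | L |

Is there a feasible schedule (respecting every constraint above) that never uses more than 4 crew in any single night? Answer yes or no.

no

Total crew member-nights = 33; over 8 nights the average is 33/8 > 4, so some night must exceed 4.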